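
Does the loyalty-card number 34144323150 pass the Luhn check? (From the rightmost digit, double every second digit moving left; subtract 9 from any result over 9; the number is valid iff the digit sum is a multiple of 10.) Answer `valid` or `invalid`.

valid

From the right, keep odd positions and double even positions (subtract 9 from any doubled value over 9):
  doubled (positions 2,4,...): 1 6 6 8 8 → sum 29
  kept (positions 1,3,...): 0 1 2 4 1 3 → sum 11
Total = 40.
40 mod 10 = 0, so the number is valid.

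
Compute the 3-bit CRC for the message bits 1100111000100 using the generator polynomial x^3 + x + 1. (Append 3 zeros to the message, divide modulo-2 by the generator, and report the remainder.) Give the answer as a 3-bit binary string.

Append 3 zeros: 1100111000100000. Divide by 1011 (XOR where the leading bit is 1):
  pos 0: 1100 XOR 1011 = 0111
  pos 1: 1111 XOR 1011 = 0100
  pos 2: 1001 XOR 1011 = 0010
  pos 4: 1010 XOR 1011 = 0001
  pos 7: 1001 XOR 1011 = 0010
  pos 9: 1000 XOR 1011 = 0011
  pos 11: 1100 XOR 1011 = 0111
  pos 12: 1110 XOR 1011 = 0101
Remainder (last 3 bits) = 101. This is the CRC / FCS.

101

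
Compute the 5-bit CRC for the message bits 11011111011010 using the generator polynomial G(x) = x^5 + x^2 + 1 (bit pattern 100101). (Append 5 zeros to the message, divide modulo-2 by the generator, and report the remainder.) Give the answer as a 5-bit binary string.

11010

Append 5 zeros: 1101111101101000000. Divide by 100101 (XOR where the leading bit is 1):
  pos 0: 110111 XOR 100101 = 010010
  pos 1: 100101 XOR 100101 = 000000
  pos 7: 101101 XOR 100101 = 001000
  pos 9: 100000 XOR 100101 = 000101
  pos 12: 101000 XOR 100101 = 001101
Remainder (last 5 bits) = 11010. This is the CRC / FCS.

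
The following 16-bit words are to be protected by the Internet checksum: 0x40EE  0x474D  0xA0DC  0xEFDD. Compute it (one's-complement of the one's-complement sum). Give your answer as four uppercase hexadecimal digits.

E709

One's-complement addition (fold any carry out of bit 15 back into bit 0):
  0x40EE + 0x474D = 0x0883B
  0x883B + 0xA0DC = 0x12917 → wrap carry → 0x2918
  0x2918 + 0xEFDD = 0x118F5 → wrap carry → 0x18F6
One's-complement sum = 0x18F6.
Checksum = ~0x18F6 & 0xFFFF = 0xE709.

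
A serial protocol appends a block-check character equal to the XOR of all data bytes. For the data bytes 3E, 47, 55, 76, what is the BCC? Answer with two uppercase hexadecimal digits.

5A

XOR the bytes together:
  start with 0x3E
  0x3E ⊕ 0x47 = 0x79
  0x79 ⊕ 0x55 = 0x2C
  0x2C ⊕ 0x76 = 0x5A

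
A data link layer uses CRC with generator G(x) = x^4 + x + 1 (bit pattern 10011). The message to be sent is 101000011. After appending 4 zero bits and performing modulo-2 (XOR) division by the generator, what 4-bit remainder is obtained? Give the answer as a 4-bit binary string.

Append 4 zeros: 1010000110000. Divide by 10011 (XOR where the leading bit is 1):
  pos 0: 10100 XOR 10011 = 00111
  pos 2: 11100 XOR 10011 = 01111
  pos 3: 11111 XOR 10011 = 01100
  pos 4: 11001 XOR 10011 = 01010
  pos 5: 10100 XOR 10011 = 00111
  pos 7: 11100 XOR 10011 = 01111
  pos 8: 11110 XOR 10011 = 01101
Remainder (last 4 bits) = 1101. This is the CRC / FCS.

1101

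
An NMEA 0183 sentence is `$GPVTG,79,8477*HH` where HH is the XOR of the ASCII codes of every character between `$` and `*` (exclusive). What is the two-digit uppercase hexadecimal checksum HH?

50

XOR the ASCII codes of the payload characters:
  'G' = 0x47 → acc = 0x47
  'P' = 0x50 → acc = 0x17
  'V' = 0x56 → acc = 0x41
  'T' = 0x54 → acc = 0x15
  'G' = 0x47 → acc = 0x52
  ',' = 0x2C → acc = 0x7E
  '7' = 0x37 → acc = 0x49
  '9' = 0x39 → acc = 0x70
  ',' = 0x2C → acc = 0x5C
  '8' = 0x38 → acc = 0x64
  '4' = 0x34 → acc = 0x50
  '7' = 0x37 → acc = 0x67
  '7' = 0x37 → acc = 0x50
Checksum = 0x50.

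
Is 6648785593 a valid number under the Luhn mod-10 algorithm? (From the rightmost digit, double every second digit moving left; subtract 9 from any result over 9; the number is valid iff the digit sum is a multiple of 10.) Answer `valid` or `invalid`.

From the right, keep odd positions and double even positions (subtract 9 from any doubled value over 9):
  doubled (positions 2,4,...): 9 1 5 8 3 → sum 26
  kept (positions 1,3,...): 3 5 8 8 6 → sum 30
Total = 56.
56 mod 10 = 6, so the number is invalid.

invalid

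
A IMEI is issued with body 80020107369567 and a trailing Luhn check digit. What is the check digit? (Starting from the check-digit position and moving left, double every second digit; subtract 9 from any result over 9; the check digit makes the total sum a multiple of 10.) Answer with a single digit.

Partial digits right→left: 7 6 5 9 6 3 7 0 1 0 2 0 0 8
Double every second digit counting from the check-digit position (so the 1st, 3rd, 5th, ... of the partial from the right).
  doubled (with −9 where >9): 5 1 3 5 2 4 0 → sum 20
  kept as-is: 6 9 3 0 0 0 8 → sum 26
Total = 20 + 26 = 46.
Check digit = (10 − (46 mod 10)) mod 10 = 4.

4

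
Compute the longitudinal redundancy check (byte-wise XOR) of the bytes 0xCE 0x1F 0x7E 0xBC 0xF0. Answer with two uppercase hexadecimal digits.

E3

XOR the bytes together:
  start with 0xCE
  0xCE ⊕ 0x1F = 0xD1
  0xD1 ⊕ 0x7E = 0xAF
  0xAF ⊕ 0xBC = 0x13
  0x13 ⊕ 0xF0 = 0xE3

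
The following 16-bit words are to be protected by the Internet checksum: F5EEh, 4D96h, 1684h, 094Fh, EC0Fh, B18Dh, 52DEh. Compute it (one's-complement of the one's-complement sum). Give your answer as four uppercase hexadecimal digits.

One's-complement addition (fold any carry out of bit 15 back into bit 0):
  0xF5EE + 0x4D96 = 0x14384 → wrap carry → 0x4385
  0x4385 + 0x1684 = 0x05A09
  0x5A09 + 0x094F = 0x06358
  0x6358 + 0xEC0F = 0x14F67 → wrap carry → 0x4F68
  0x4F68 + 0xB18D = 0x100F5 → wrap carry → 0x00F6
  0x00F6 + 0x52DE = 0x053D4
One's-complement sum = 0x53D4.
Checksum = ~0x53D4 & 0xFFFF = 0xAC2B.

AC2B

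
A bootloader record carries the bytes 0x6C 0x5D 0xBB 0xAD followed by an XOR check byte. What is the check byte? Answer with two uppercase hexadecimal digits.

27

XOR the bytes together:
  start with 0x6C
  0x6C ⊕ 0x5D = 0x31
  0x31 ⊕ 0xBB = 0x8A
  0x8A ⊕ 0xAD = 0x27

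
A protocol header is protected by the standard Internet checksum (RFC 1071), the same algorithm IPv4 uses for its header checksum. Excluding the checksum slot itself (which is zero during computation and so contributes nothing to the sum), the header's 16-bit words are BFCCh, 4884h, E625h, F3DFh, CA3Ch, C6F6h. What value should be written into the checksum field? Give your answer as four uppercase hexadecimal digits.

One's-complement addition (fold any carry out of bit 15 back into bit 0):
  0xBFCC + 0x4884 = 0x10850 → wrap carry → 0x0851
  0x0851 + 0xE625 = 0x0EE76
  0xEE76 + 0xF3DF = 0x1E255 → wrap carry → 0xE256
  0xE256 + 0xCA3C = 0x1AC92 → wrap carry → 0xAC93
  0xAC93 + 0xC6F6 = 0x17389 → wrap carry → 0x738A
One's-complement sum = 0x738A.
Checksum = ~0x738A & 0xFFFF = 0x8C75.

8C75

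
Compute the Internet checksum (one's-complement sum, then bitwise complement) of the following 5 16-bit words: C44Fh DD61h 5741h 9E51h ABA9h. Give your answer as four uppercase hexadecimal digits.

One's-complement addition (fold any carry out of bit 15 back into bit 0):
  0xC44F + 0xDD61 = 0x1A1B0 → wrap carry → 0xA1B1
  0xA1B1 + 0x5741 = 0x0F8F2
  0xF8F2 + 0x9E51 = 0x19743 → wrap carry → 0x9744
  0x9744 + 0xABA9 = 0x142ED → wrap carry → 0x42EE
One's-complement sum = 0x42EE.
Checksum = ~0x42EE & 0xFFFF = 0xBD11.

BD11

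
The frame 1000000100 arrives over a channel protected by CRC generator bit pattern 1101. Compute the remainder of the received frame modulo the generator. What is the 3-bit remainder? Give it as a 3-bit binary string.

000

Modulo-2 division of 1000000100 by 1101:
  pos 0: 1000 XOR 1101 = 0101
  pos 1: 1010 XOR 1101 = 0111
  pos 2: 1110 XOR 1101 = 0011
  pos 4: 1101 XOR 1101 = 0000
Remainder = 000 (zero — the frame passes the CRC check).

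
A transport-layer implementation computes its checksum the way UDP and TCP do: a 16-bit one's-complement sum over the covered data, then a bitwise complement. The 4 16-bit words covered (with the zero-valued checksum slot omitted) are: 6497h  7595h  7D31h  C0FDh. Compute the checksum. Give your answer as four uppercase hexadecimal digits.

E7A3

One's-complement addition (fold any carry out of bit 15 back into bit 0):
  0x6497 + 0x7595 = 0x0DA2C
  0xDA2C + 0x7D31 = 0x1575D → wrap carry → 0x575E
  0x575E + 0xC0FD = 0x1185B → wrap carry → 0x185C
One's-complement sum = 0x185C.
Checksum = ~0x185C & 0xFFFF = 0xE7A3.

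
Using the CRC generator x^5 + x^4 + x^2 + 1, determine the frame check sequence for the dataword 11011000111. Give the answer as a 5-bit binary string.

Append 5 zeros: 1101100011100000. Divide by 110101 (XOR where the leading bit is 1):
  pos 0: 110110 XOR 110101 = 000011
  pos 4: 110011 XOR 110101 = 000110
  pos 7: 110100 XOR 110101 = 000001
Remainder (last 5 bits) = 01000. This is the CRC / FCS.

01000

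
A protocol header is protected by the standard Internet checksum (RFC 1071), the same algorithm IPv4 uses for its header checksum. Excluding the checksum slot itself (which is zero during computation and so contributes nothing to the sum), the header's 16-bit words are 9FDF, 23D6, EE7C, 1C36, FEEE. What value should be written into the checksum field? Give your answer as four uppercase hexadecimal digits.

32A8

One's-complement addition (fold any carry out of bit 15 back into bit 0):
  0x9FDF + 0x23D6 = 0x0C3B5
  0xC3B5 + 0xEE7C = 0x1B231 → wrap carry → 0xB232
  0xB232 + 0x1C36 = 0x0CE68
  0xCE68 + 0xFEEE = 0x1CD56 → wrap carry → 0xCD57
One's-complement sum = 0xCD57.
Checksum = ~0xCD57 & 0xFFFF = 0x32A8.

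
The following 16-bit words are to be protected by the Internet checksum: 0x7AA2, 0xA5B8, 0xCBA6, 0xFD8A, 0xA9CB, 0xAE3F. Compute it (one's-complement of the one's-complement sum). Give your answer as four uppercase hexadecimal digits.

One's-complement addition (fold any carry out of bit 15 back into bit 0):
  0x7AA2 + 0xA5B8 = 0x1205A → wrap carry → 0x205B
  0x205B + 0xCBA6 = 0x0EC01
  0xEC01 + 0xFD8A = 0x1E98B → wrap carry → 0xE98C
  0xE98C + 0xA9CB = 0x19357 → wrap carry → 0x9358
  0x9358 + 0xAE3F = 0x14197 → wrap carry → 0x4198
One's-complement sum = 0x4198.
Checksum = ~0x4198 & 0xFFFF = 0xBE67.

BE67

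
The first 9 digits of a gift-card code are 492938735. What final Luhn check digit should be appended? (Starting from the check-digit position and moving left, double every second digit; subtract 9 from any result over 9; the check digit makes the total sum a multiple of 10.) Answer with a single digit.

7

Partial digits right→left: 5 3 7 8 3 9 2 9 4
Double every second digit counting from the check-digit position (so the 1st, 3rd, 5th, ... of the partial from the right).
  doubled (with −9 where >9): 1 5 6 4 8 → sum 24
  kept as-is: 3 8 9 9 → sum 29
Total = 24 + 29 = 53.
Check digit = (10 − (53 mod 10)) mod 10 = 7.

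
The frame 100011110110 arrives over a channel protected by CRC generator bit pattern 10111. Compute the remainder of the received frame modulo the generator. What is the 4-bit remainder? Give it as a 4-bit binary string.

0010

Modulo-2 division of 100011110110 by 10111:
  pos 0: 10001 XOR 10111 = 00110
  pos 2: 11011 XOR 10111 = 01100
  pos 3: 11001 XOR 10111 = 01110
  pos 4: 11100 XOR 10111 = 01011
  pos 5: 10111 XOR 10111 = 00000
Remainder = 0010 (nonzero — an error is detected).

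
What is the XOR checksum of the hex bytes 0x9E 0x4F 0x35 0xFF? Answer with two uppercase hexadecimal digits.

1B

XOR the bytes together:
  start with 0x9E
  0x9E ⊕ 0x4F = 0xD1
  0xD1 ⊕ 0x35 = 0xE4
  0xE4 ⊕ 0xFF = 0x1B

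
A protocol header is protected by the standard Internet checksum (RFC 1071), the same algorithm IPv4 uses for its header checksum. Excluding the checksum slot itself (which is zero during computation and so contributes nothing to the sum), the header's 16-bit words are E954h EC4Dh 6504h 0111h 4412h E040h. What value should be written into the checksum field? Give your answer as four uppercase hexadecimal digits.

One's-complement addition (fold any carry out of bit 15 back into bit 0):
  0xE954 + 0xEC4D = 0x1D5A1 → wrap carry → 0xD5A2
  0xD5A2 + 0x6504 = 0x13AA6 → wrap carry → 0x3AA7
  0x3AA7 + 0x0111 = 0x03BB8
  0x3BB8 + 0x4412 = 0x07FCA
  0x7FCA + 0xE040 = 0x1600A → wrap carry → 0x600B
One's-complement sum = 0x600B.
Checksum = ~0x600B & 0xFFFF = 0x9FF4.

9FF4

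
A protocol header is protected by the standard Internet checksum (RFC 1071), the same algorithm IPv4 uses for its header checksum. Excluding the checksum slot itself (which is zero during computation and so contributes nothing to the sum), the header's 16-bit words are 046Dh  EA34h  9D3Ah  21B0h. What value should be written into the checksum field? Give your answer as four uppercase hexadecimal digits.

One's-complement addition (fold any carry out of bit 15 back into bit 0):
  0x046D + 0xEA34 = 0x0EEA1
  0xEEA1 + 0x9D3A = 0x18BDB → wrap carry → 0x8BDC
  0x8BDC + 0x21B0 = 0x0AD8C
One's-complement sum = 0xAD8C.
Checksum = ~0xAD8C & 0xFFFF = 0x5273.

5273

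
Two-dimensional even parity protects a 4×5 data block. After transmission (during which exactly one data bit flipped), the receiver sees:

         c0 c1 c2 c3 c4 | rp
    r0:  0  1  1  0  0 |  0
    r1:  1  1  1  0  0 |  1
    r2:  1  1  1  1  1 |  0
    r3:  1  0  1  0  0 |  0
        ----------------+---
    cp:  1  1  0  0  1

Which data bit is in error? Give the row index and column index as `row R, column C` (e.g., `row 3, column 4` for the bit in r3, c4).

row 2, column 3

Recompute each row's even parity and compare to rp:
  r0: data parity 0, sent rp 0 → ok
  r1: data parity 1, sent rp 1 → ok
  r2: data parity 1, sent rp 0 → mismatch
  r3: data parity 0, sent rp 0 → ok
Recompute each column's even parity and compare to cp:
  c0: data parity 1, sent cp 1 → ok
  c1: data parity 1, sent cp 1 → ok
  c2: data parity 0, sent cp 0 → ok
  c3: data parity 1, sent cp 0 → mismatch
  c4: data parity 1, sent cp 1 → ok
Exactly one row (r2) and one column (c3) fail → the flipped bit is at their intersection.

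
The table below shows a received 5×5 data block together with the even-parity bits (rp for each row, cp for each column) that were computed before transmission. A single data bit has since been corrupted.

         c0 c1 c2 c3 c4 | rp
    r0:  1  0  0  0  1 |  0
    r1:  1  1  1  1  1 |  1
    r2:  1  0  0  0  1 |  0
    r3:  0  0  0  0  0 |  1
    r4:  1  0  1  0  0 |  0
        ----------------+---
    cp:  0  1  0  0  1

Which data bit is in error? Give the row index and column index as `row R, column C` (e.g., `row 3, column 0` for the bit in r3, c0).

Recompute each row's even parity and compare to rp:
  r0: data parity 0, sent rp 0 → ok
  r1: data parity 1, sent rp 1 → ok
  r2: data parity 0, sent rp 0 → ok
  r3: data parity 0, sent rp 1 → mismatch
  r4: data parity 0, sent rp 0 → ok
Recompute each column's even parity and compare to cp:
  c0: data parity 0, sent cp 0 → ok
  c1: data parity 1, sent cp 1 → ok
  c2: data parity 0, sent cp 0 → ok
  c3: data parity 1, sent cp 0 → mismatch
  c4: data parity 1, sent cp 1 → ok
Exactly one row (r3) and one column (c3) fail → the flipped bit is at their intersection.

row 3, column 3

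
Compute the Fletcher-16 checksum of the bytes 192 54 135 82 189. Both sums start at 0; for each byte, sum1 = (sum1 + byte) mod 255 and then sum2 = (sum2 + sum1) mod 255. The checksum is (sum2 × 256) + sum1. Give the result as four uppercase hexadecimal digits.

958E

Running sums (mod 255):
  after byte 0 (192): sum1=192, sum2=192
  after byte 1 (54): sum1=246, sum2=183
  after byte 2 (135): sum1=126, sum2=54
  after byte 3 (82): sum1=208, sum2=7
  after byte 4 (189): sum1=142, sum2=149
Checksum = sum2·256 + sum1 = 149·256 + 142 = 38286 = 0x958E.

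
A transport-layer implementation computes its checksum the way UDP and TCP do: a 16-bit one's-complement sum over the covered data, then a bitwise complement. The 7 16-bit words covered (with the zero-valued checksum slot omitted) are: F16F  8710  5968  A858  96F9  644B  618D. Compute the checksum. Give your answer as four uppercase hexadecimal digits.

28EC

One's-complement addition (fold any carry out of bit 15 back into bit 0):
  0xF16F + 0x8710 = 0x1787F → wrap carry → 0x7880
  0x7880 + 0x5968 = 0x0D1E8
  0xD1E8 + 0xA858 = 0x17A40 → wrap carry → 0x7A41
  0x7A41 + 0x96F9 = 0x1113A → wrap carry → 0x113B
  0x113B + 0x644B = 0x07586
  0x7586 + 0x618D = 0x0D713
One's-complement sum = 0xD713.
Checksum = ~0xD713 & 0xFFFF = 0x28EC.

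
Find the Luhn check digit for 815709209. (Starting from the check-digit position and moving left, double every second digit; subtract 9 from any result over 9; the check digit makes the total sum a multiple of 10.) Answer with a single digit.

Partial digits right→left: 9 0 2 9 0 7 5 1 8
Double every second digit counting from the check-digit position (so the 1st, 3rd, 5th, ... of the partial from the right).
  doubled (with −9 where >9): 9 4 0 1 7 → sum 21
  kept as-is: 0 9 7 1 → sum 17
Total = 21 + 17 = 38.
Check digit = (10 − (38 mod 10)) mod 10 = 2.

2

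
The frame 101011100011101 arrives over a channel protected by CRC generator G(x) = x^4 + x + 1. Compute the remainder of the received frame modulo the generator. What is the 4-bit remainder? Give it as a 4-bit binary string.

0000

Modulo-2 division of 101011100011101 by 10011:
  pos 0: 10101 XOR 10011 = 00110
  pos 2: 11011 XOR 10011 = 01000
  pos 3: 10000 XOR 10011 = 00011
  pos 6: 11001 XOR 10011 = 01010
  pos 7: 10101 XOR 10011 = 00110
  pos 9: 11010 XOR 10011 = 01001
  pos 10: 10011 XOR 10011 = 00000
Remainder = 0000 (zero — the frame passes the CRC check).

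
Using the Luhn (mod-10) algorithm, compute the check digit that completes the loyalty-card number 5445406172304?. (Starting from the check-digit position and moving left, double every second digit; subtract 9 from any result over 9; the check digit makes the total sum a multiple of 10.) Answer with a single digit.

9

Partial digits right→left: 4 0 3 2 7 1 6 0 4 5 4 4 5
Double every second digit counting from the check-digit position (so the 1st, 3rd, 5th, ... of the partial from the right).
  doubled (with −9 where >9): 8 6 5 3 8 8 1 → sum 39
  kept as-is: 0 2 1 0 5 4 → sum 12
Total = 39 + 12 = 51.
Check digit = (10 − (51 mod 10)) mod 10 = 9.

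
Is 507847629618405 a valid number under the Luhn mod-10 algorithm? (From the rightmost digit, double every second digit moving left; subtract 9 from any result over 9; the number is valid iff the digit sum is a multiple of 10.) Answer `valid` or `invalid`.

From the right, keep odd positions and double even positions (subtract 9 from any doubled value over 9):
  doubled (positions 2,4,...): 0 7 3 4 5 7 0 → sum 26
  kept (positions 1,3,...): 5 4 1 9 6 4 7 5 → sum 41
Total = 67.
67 mod 10 = 7, so the number is invalid.

invalid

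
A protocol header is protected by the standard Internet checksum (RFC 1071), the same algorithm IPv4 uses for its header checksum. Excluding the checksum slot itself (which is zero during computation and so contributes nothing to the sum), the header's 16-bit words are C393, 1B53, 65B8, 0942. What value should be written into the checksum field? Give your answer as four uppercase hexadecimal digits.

One's-complement addition (fold any carry out of bit 15 back into bit 0):
  0xC393 + 0x1B53 = 0x0DEE6
  0xDEE6 + 0x65B8 = 0x1449E → wrap carry → 0x449F
  0x449F + 0x0942 = 0x04DE1
One's-complement sum = 0x4DE1.
Checksum = ~0x4DE1 & 0xFFFF = 0xB21E.

B21E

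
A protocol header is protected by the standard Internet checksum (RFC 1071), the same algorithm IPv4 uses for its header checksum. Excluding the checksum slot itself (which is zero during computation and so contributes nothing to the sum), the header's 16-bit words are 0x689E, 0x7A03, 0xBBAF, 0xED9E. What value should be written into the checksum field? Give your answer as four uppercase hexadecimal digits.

One's-complement addition (fold any carry out of bit 15 back into bit 0):
  0x689E + 0x7A03 = 0x0E2A1
  0xE2A1 + 0xBBAF = 0x19E50 → wrap carry → 0x9E51
  0x9E51 + 0xED9E = 0x18BEF → wrap carry → 0x8BF0
One's-complement sum = 0x8BF0.
Checksum = ~0x8BF0 & 0xFFFF = 0x740F.

740F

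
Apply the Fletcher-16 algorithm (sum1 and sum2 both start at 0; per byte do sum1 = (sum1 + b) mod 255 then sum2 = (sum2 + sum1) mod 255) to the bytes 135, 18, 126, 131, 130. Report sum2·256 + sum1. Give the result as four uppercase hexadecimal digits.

Running sums (mod 255):
  after byte 0 (135): sum1=135, sum2=135
  after byte 1 (18): sum1=153, sum2=33
  after byte 2 (126): sum1=24, sum2=57
  after byte 3 (131): sum1=155, sum2=212
  after byte 4 (130): sum1=30, sum2=242
Checksum = sum2·256 + sum1 = 242·256 + 30 = 61982 = 0xF21E.

F21E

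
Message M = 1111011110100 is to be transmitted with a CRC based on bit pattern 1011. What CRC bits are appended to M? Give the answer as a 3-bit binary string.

Append 3 zeros: 1111011110100000. Divide by 1011 (XOR where the leading bit is 1):
  pos 0: 1111 XOR 1011 = 0100
  pos 1: 1000 XOR 1011 = 0011
  pos 3: 1111 XOR 1011 = 0100
  pos 4: 1001 XOR 1011 = 0010
  pos 6: 1010 XOR 1011 = 0001
  pos 9: 1100 XOR 1011 = 0111
  pos 10: 1110 XOR 1011 = 0101
  pos 11: 1010 XOR 1011 = 0001
Remainder (last 3 bits) = 010. This is the CRC / FCS.

010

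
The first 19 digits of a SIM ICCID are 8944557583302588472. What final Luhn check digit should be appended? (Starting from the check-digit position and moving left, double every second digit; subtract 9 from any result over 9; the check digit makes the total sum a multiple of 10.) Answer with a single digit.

Partial digits right→left: 2 7 4 8 8 5 2 0 3 3 8 5 7 5 5 4 4 9 8
Double every second digit counting from the check-digit position (so the 1st, 3rd, 5th, ... of the partial from the right).
  doubled (with −9 where >9): 4 8 7 4 6 7 5 1 8 7 → sum 57
  kept as-is: 7 8 5 0 3 5 5 4 9 → sum 46
Total = 57 + 46 = 103.
Check digit = (10 − (103 mod 10)) mod 10 = 7.

7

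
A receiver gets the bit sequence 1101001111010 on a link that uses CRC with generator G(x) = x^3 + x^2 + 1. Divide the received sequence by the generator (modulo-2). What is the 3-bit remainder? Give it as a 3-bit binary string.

Modulo-2 division of 1101001111010 by 1101:
  pos 0: 1101 XOR 1101 = 0000
  pos 6: 1111 XOR 1101 = 0010
  pos 8: 1001 XOR 1101 = 0100
  pos 9: 1000 XOR 1101 = 0101
Remainder = 101 (nonzero — an error is detected).

101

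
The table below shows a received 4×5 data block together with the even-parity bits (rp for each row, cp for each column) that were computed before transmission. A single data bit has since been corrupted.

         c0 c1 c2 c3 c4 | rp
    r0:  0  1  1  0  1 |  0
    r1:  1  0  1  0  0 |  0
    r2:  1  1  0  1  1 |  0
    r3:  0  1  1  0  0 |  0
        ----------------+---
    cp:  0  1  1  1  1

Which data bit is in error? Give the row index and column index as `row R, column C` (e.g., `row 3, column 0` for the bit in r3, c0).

row 0, column 4

Recompute each row's even parity and compare to rp:
  r0: data parity 1, sent rp 0 → mismatch
  r1: data parity 0, sent rp 0 → ok
  r2: data parity 0, sent rp 0 → ok
  r3: data parity 0, sent rp 0 → ok
Recompute each column's even parity and compare to cp:
  c0: data parity 0, sent cp 0 → ok
  c1: data parity 1, sent cp 1 → ok
  c2: data parity 1, sent cp 1 → ok
  c3: data parity 1, sent cp 1 → ok
  c4: data parity 0, sent cp 1 → mismatch
Exactly one row (r0) and one column (c4) fail → the flipped bit is at their intersection.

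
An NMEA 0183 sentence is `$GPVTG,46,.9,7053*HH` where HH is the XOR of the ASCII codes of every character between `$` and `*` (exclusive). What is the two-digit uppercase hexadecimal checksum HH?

6A

XOR the ASCII codes of the payload characters:
  'G' = 0x47 → acc = 0x47
  'P' = 0x50 → acc = 0x17
  'V' = 0x56 → acc = 0x41
  'T' = 0x54 → acc = 0x15
  'G' = 0x47 → acc = 0x52
  ',' = 0x2C → acc = 0x7E
  '4' = 0x34 → acc = 0x4A
  '6' = 0x36 → acc = 0x7C
  ',' = 0x2C → acc = 0x50
  '.' = 0x2E → acc = 0x7E
  '9' = 0x39 → acc = 0x47
  ',' = 0x2C → acc = 0x6B
  '7' = 0x37 → acc = 0x5C
  '0' = 0x30 → acc = 0x6C
  '5' = 0x35 → acc = 0x59
  '3' = 0x33 → acc = 0x6A
Checksum = 0x6A.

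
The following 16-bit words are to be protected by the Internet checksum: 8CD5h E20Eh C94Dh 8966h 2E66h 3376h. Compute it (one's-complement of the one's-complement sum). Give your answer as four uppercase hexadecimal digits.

One's-complement addition (fold any carry out of bit 15 back into bit 0):
  0x8CD5 + 0xE20E = 0x16EE3 → wrap carry → 0x6EE4
  0x6EE4 + 0xC94D = 0x13831 → wrap carry → 0x3832
  0x3832 + 0x8966 = 0x0C198
  0xC198 + 0x2E66 = 0x0EFFE
  0xEFFE + 0x3376 = 0x12374 → wrap carry → 0x2375
One's-complement sum = 0x2375.
Checksum = ~0x2375 & 0xFFFF = 0xDC8A.

DC8A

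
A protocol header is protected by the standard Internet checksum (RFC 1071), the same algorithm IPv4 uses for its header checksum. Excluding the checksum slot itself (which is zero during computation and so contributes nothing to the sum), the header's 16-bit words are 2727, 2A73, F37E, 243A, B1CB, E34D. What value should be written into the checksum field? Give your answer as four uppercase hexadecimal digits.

One's-complement addition (fold any carry out of bit 15 back into bit 0):
  0x2727 + 0x2A73 = 0x0519A
  0x519A + 0xF37E = 0x14518 → wrap carry → 0x4519
  0x4519 + 0x243A = 0x06953
  0x6953 + 0xB1CB = 0x11B1E → wrap carry → 0x1B1F
  0x1B1F + 0xE34D = 0x0FE6C
One's-complement sum = 0xFE6C.
Checksum = ~0xFE6C & 0xFFFF = 0x0193.

0193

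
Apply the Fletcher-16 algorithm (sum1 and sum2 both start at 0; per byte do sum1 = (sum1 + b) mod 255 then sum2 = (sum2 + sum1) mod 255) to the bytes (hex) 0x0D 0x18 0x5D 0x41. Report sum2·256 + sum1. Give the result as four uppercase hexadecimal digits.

Running sums (mod 255):
  after byte 0 (0x0D): sum1=13, sum2=13
  after byte 1 (0x18): sum1=37, sum2=50
  after byte 2 (0x5D): sum1=130, sum2=180
  after byte 3 (0x41): sum1=195, sum2=120
Checksum = sum2·256 + sum1 = 120·256 + 195 = 30915 = 0x78C3.

78C3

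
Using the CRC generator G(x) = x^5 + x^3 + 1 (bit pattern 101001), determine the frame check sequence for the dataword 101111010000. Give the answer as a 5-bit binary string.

10110

Append 5 zeros: 10111101000000000. Divide by 101001 (XOR where the leading bit is 1):
  pos 0: 101111 XOR 101001 = 000110
  pos 3: 110010 XOR 101001 = 011011
  pos 4: 110110 XOR 101001 = 011111
  pos 5: 111110 XOR 101001 = 010111
  pos 6: 101110 XOR 101001 = 000111
  pos 9: 111000 XOR 101001 = 010001
  pos 10: 100010 XOR 101001 = 001011
Remainder (last 5 bits) = 10110. This is the CRC / FCS.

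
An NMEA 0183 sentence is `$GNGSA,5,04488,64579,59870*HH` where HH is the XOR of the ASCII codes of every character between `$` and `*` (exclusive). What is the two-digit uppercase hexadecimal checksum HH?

XOR the ASCII codes of the payload characters:
  'G' = 0x47 → acc = 0x47
  'N' = 0x4E → acc = 0x09
  'G' = 0x47 → acc = 0x4E
  'S' = 0x53 → acc = 0x1D
  'A' = 0x41 → acc = 0x5C
  ',' = 0x2C → acc = 0x70
  '5' = 0x35 → acc = 0x45
  ',' = 0x2C → acc = 0x69
  '0' = 0x30 → acc = 0x59
  '4' = 0x34 → acc = 0x6D
  '4' = 0x34 → acc = 0x59
  '8' = 0x38 → acc = 0x61
  '8' = 0x38 → acc = 0x59
  ',' = 0x2C → acc = 0x75
  '6' = 0x36 → acc = 0x43
  '4' = 0x34 → acc = 0x77
  '5' = 0x35 → acc = 0x42
  '7' = 0x37 → acc = 0x75
  '9' = 0x39 → acc = 0x4C
  ',' = 0x2C → acc = 0x60
  '5' = 0x35 → acc = 0x55
  '9' = 0x39 → acc = 0x6C
  '8' = 0x38 → acc = 0x54
  '7' = 0x37 → acc = 0x63
  '0' = 0x30 → acc = 0x53
Checksum = 0x53.

53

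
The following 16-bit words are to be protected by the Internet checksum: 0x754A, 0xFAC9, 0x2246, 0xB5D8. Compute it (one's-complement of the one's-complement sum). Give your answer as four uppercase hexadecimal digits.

B7CC

One's-complement addition (fold any carry out of bit 15 back into bit 0):
  0x754A + 0xFAC9 = 0x17013 → wrap carry → 0x7014
  0x7014 + 0x2246 = 0x0925A
  0x925A + 0xB5D8 = 0x14832 → wrap carry → 0x4833
One's-complement sum = 0x4833.
Checksum = ~0x4833 & 0xFFFF = 0xB7CC.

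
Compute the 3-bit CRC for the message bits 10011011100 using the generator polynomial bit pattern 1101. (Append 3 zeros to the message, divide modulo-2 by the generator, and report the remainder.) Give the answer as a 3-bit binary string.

Append 3 zeros: 10011011100000. Divide by 1101 (XOR where the leading bit is 1):
  pos 0: 1001 XOR 1101 = 0100
  pos 1: 1001 XOR 1101 = 0100
  pos 2: 1000 XOR 1101 = 0101
  pos 3: 1011 XOR 1101 = 0110
  pos 4: 1101 XOR 1101 = 0000
  pos 8: 1000 XOR 1101 = 0101
  pos 9: 1010 XOR 1101 = 0111
  pos 10: 1110 XOR 1101 = 0011
Remainder (last 3 bits) = 011. This is the CRC / FCS.

011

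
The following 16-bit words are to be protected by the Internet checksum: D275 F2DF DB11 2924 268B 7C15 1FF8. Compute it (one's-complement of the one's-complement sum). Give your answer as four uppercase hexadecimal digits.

73DB

One's-complement addition (fold any carry out of bit 15 back into bit 0):
  0xD275 + 0xF2DF = 0x1C554 → wrap carry → 0xC555
  0xC555 + 0xDB11 = 0x1A066 → wrap carry → 0xA067
  0xA067 + 0x2924 = 0x0C98B
  0xC98B + 0x268B = 0x0F016
  0xF016 + 0x7C15 = 0x16C2B → wrap carry → 0x6C2C
  0x6C2C + 0x1FF8 = 0x08C24
One's-complement sum = 0x8C24.
Checksum = ~0x8C24 & 0xFFFF = 0x73DB.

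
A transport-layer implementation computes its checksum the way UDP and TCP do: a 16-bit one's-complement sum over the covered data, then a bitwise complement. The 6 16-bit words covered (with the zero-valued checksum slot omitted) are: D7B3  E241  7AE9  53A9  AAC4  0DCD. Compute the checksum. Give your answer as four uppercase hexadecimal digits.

BEE5

One's-complement addition (fold any carry out of bit 15 back into bit 0):
  0xD7B3 + 0xE241 = 0x1B9F4 → wrap carry → 0xB9F5
  0xB9F5 + 0x7AE9 = 0x134DE → wrap carry → 0x34DF
  0x34DF + 0x53A9 = 0x08888
  0x8888 + 0xAAC4 = 0x1334C → wrap carry → 0x334D
  0x334D + 0x0DCD = 0x0411A
One's-complement sum = 0x411A.
Checksum = ~0x411A & 0xFFFF = 0xBEE5.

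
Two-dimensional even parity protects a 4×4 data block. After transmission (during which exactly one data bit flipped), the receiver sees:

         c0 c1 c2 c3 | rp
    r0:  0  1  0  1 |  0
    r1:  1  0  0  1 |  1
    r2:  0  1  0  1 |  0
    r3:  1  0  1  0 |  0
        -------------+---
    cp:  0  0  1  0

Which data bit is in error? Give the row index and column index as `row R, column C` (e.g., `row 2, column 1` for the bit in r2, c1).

Recompute each row's even parity and compare to rp:
  r0: data parity 0, sent rp 0 → ok
  r1: data parity 0, sent rp 1 → mismatch
  r2: data parity 0, sent rp 0 → ok
  r3: data parity 0, sent rp 0 → ok
Recompute each column's even parity and compare to cp:
  c0: data parity 0, sent cp 0 → ok
  c1: data parity 0, sent cp 0 → ok
  c2: data parity 1, sent cp 1 → ok
  c3: data parity 1, sent cp 0 → mismatch
Exactly one row (r1) and one column (c3) fail → the flipped bit is at their intersection.

row 1, column 3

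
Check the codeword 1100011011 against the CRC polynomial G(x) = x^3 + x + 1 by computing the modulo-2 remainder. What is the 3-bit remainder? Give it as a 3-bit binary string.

000

Modulo-2 division of 1100011011 by 1011:
  pos 0: 1100 XOR 1011 = 0111
  pos 1: 1110 XOR 1011 = 0101
  pos 2: 1011 XOR 1011 = 0000
  pos 6: 1011 XOR 1011 = 0000
Remainder = 000 (zero — the frame passes the CRC check).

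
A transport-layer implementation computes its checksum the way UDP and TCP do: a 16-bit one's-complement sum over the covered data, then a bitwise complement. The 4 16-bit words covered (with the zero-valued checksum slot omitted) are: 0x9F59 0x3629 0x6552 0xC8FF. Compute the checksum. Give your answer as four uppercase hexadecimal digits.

FC2A

One's-complement addition (fold any carry out of bit 15 back into bit 0):
  0x9F59 + 0x3629 = 0x0D582
  0xD582 + 0x6552 = 0x13AD4 → wrap carry → 0x3AD5
  0x3AD5 + 0xC8FF = 0x103D4 → wrap carry → 0x03D5
One's-complement sum = 0x03D5.
Checksum = ~0x03D5 & 0xFFFF = 0xFC2A.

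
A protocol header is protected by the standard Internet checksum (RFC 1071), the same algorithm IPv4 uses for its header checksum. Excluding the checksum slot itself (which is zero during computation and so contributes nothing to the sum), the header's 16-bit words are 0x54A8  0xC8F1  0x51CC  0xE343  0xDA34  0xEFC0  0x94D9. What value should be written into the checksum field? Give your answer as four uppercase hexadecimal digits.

One's-complement addition (fold any carry out of bit 15 back into bit 0):
  0x54A8 + 0xC8F1 = 0x11D99 → wrap carry → 0x1D9A
  0x1D9A + 0x51CC = 0x06F66
  0x6F66 + 0xE343 = 0x152A9 → wrap carry → 0x52AA
  0x52AA + 0xDA34 = 0x12CDE → wrap carry → 0x2CDF
  0x2CDF + 0xEFC0 = 0x11C9F → wrap carry → 0x1CA0
  0x1CA0 + 0x94D9 = 0x0B179
One's-complement sum = 0xB179.
Checksum = ~0xB179 & 0xFFFF = 0x4E86.

4E86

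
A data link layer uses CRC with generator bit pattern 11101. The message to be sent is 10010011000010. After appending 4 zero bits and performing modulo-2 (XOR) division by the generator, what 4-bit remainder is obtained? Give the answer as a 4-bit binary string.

Append 4 zeros: 100100110000100000. Divide by 11101 (XOR where the leading bit is 1):
  pos 0: 10010 XOR 11101 = 01111
  pos 1: 11110 XOR 11101 = 00011
  pos 4: 11110 XOR 11101 = 00011
  pos 7: 11000 XOR 11101 = 00101
  pos 9: 10110 XOR 11101 = 01011
  pos 10: 10110 XOR 11101 = 01011
  pos 11: 10110 XOR 11101 = 01011
  pos 12: 10110 XOR 11101 = 01011
  pos 13: 10110 XOR 11101 = 01011
Remainder (last 4 bits) = 1011. This is the CRC / FCS.

1011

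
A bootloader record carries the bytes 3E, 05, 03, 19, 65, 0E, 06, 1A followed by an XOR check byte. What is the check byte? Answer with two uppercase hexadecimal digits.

XOR the bytes together:
  start with 0x3E
  0x3E ⊕ 0x05 = 0x3B
  0x3B ⊕ 0x03 = 0x38
  0x38 ⊕ 0x19 = 0x21
  0x21 ⊕ 0x65 = 0x44
  0x44 ⊕ 0x0E = 0x4A
  0x4A ⊕ 0x06 = 0x4C
  0x4C ⊕ 0x1A = 0x56

56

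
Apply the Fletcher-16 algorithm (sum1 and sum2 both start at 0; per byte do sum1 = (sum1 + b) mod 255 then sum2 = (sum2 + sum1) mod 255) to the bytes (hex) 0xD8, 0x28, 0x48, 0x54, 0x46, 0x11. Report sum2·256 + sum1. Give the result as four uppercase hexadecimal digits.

99F4

Running sums (mod 255):
  after byte 0 (0xD8): sum1=216, sum2=216
  after byte 1 (0x28): sum1=1, sum2=217
  after byte 2 (0x48): sum1=73, sum2=35
  after byte 3 (0x54): sum1=157, sum2=192
  after byte 4 (0x46): sum1=227, sum2=164
  after byte 5 (0x11): sum1=244, sum2=153
Checksum = sum2·256 + sum1 = 153·256 + 244 = 39412 = 0x99F4.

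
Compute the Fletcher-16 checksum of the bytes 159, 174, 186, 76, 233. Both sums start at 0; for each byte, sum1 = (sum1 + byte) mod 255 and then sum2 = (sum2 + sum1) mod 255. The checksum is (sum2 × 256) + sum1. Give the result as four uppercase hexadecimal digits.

8B3F

Running sums (mod 255):
  after byte 0 (159): sum1=159, sum2=159
  after byte 1 (174): sum1=78, sum2=237
  after byte 2 (186): sum1=9, sum2=246
  after byte 3 (76): sum1=85, sum2=76
  after byte 4 (233): sum1=63, sum2=139
Checksum = sum2·256 + sum1 = 139·256 + 63 = 35647 = 0x8B3F.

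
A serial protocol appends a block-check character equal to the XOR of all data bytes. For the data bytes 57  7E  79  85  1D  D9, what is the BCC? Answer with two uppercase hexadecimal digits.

11

XOR the bytes together:
  start with 0x57
  0x57 ⊕ 0x7E = 0x29
  0x29 ⊕ 0x79 = 0x50
  0x50 ⊕ 0x85 = 0xD5
  0xD5 ⊕ 0x1D = 0xC8
  0xC8 ⊕ 0xD9 = 0x11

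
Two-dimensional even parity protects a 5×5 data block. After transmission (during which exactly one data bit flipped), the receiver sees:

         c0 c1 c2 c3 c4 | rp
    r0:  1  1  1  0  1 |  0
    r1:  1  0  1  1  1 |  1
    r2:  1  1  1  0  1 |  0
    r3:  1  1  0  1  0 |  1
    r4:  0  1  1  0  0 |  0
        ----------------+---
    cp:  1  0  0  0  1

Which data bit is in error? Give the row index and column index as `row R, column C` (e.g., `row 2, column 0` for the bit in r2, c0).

Recompute each row's even parity and compare to rp:
  r0: data parity 0, sent rp 0 → ok
  r1: data parity 0, sent rp 1 → mismatch
  r2: data parity 0, sent rp 0 → ok
  r3: data parity 1, sent rp 1 → ok
  r4: data parity 0, sent rp 0 → ok
Recompute each column's even parity and compare to cp:
  c0: data parity 0, sent cp 1 → mismatch
  c1: data parity 0, sent cp 0 → ok
  c2: data parity 0, sent cp 0 → ok
  c3: data parity 0, sent cp 0 → ok
  c4: data parity 1, sent cp 1 → ok
Exactly one row (r1) and one column (c0) fail → the flipped bit is at their intersection.

row 1, column 0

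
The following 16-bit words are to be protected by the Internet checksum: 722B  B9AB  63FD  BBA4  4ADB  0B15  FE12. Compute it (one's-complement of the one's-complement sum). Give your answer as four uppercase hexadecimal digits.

One's-complement addition (fold any carry out of bit 15 back into bit 0):
  0x722B + 0xB9AB = 0x12BD6 → wrap carry → 0x2BD7
  0x2BD7 + 0x63FD = 0x08FD4
  0x8FD4 + 0xBBA4 = 0x14B78 → wrap carry → 0x4B79
  0x4B79 + 0x4ADB = 0x09654
  0x9654 + 0x0B15 = 0x0A169
  0xA169 + 0xFE12 = 0x19F7B → wrap carry → 0x9F7C
One's-complement sum = 0x9F7C.
Checksum = ~0x9F7C & 0xFFFF = 0x6083.

6083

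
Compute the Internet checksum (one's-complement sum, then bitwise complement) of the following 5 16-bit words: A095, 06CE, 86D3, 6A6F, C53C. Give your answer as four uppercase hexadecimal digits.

One's-complement addition (fold any carry out of bit 15 back into bit 0):
  0xA095 + 0x06CE = 0x0A763
  0xA763 + 0x86D3 = 0x12E36 → wrap carry → 0x2E37
  0x2E37 + 0x6A6F = 0x098A6
  0x98A6 + 0xC53C = 0x15DE2 → wrap carry → 0x5DE3
One's-complement sum = 0x5DE3.
Checksum = ~0x5DE3 & 0xFFFF = 0xA21C.

A21C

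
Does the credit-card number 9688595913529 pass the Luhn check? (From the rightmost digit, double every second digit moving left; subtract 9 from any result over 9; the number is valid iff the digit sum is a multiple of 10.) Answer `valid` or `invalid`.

valid

From the right, keep odd positions and double even positions (subtract 9 from any doubled value over 9):
  doubled (positions 2,4,...): 4 6 9 9 7 3 → sum 38
  kept (positions 1,3,...): 9 5 1 5 5 8 9 → sum 42
Total = 80.
80 mod 10 = 0, so the number is valid.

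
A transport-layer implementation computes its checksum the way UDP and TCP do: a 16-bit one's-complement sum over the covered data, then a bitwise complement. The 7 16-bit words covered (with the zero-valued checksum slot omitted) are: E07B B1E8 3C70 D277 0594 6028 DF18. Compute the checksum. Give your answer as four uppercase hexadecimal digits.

19DE

One's-complement addition (fold any carry out of bit 15 back into bit 0):
  0xE07B + 0xB1E8 = 0x19263 → wrap carry → 0x9264
  0x9264 + 0x3C70 = 0x0CED4
  0xCED4 + 0xD277 = 0x1A14B → wrap carry → 0xA14C
  0xA14C + 0x0594 = 0x0A6E0
  0xA6E0 + 0x6028 = 0x10708 → wrap carry → 0x0709
  0x0709 + 0xDF18 = 0x0E621
One's-complement sum = 0xE621.
Checksum = ~0xE621 & 0xFFFF = 0x19DE.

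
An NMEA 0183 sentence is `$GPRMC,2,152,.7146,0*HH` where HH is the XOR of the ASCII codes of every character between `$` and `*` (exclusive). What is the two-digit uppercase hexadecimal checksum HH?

55

XOR the ASCII codes of the payload characters:
  'G' = 0x47 → acc = 0x47
  'P' = 0x50 → acc = 0x17
  'R' = 0x52 → acc = 0x45
  'M' = 0x4D → acc = 0x08
  'C' = 0x43 → acc = 0x4B
  ',' = 0x2C → acc = 0x67
  '2' = 0x32 → acc = 0x55
  ',' = 0x2C → acc = 0x79
  '1' = 0x31 → acc = 0x48
  '5' = 0x35 → acc = 0x7D
  '2' = 0x32 → acc = 0x4F
  ',' = 0x2C → acc = 0x63
  '.' = 0x2E → acc = 0x4D
  '7' = 0x37 → acc = 0x7A
  '1' = 0x31 → acc = 0x4B
  '4' = 0x34 → acc = 0x7F
  '6' = 0x36 → acc = 0x49
  ',' = 0x2C → acc = 0x65
  '0' = 0x30 → acc = 0x55
Checksum = 0x55.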